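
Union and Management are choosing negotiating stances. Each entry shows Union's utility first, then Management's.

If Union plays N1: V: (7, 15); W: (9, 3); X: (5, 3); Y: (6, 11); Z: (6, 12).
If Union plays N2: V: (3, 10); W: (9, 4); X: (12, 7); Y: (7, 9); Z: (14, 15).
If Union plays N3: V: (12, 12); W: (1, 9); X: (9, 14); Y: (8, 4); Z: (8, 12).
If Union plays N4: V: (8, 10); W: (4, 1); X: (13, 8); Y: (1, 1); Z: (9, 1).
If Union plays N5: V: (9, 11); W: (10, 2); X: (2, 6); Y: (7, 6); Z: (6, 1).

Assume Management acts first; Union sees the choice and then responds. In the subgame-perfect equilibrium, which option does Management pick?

Solve by backward induction (Management leads).
- V: Union compares 7, 3, 12, 8, 9 and picks N3; Management would get 12.
- W: Union compares 9, 9, 1, 4, 10 and picks N5; Management would get 2.
- X: Union compares 5, 12, 9, 13, 2 and picks N4; Management would get 8.
- Y: Union compares 6, 7, 8, 1, 7 and picks N3; Management would get 4.
- Z: Union compares 6, 14, 8, 9, 6 and picks N2; Management would get 15.
Maximizing over 12, 2, 8, 4, 15, Management chooses Z. Subgame-perfect outcome: (N2, Z) with payoffs (14, 15).

Z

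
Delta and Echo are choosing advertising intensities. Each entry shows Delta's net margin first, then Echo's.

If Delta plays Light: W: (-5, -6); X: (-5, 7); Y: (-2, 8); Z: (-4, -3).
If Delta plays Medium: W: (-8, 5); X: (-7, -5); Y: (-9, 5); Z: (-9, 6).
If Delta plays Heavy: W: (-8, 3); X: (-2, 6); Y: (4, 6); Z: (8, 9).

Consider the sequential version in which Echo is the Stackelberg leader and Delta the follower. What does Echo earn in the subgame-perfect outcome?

9

Solve by backward induction (Echo leads).
- W: BR = Light, leader payoff -6.
- X: BR = Heavy, leader payoff 6.
- Y: BR = Heavy, leader payoff 6.
- Z: BR = Heavy, leader payoff 9.
Echo's induced payoffs are -6, 6, 6, 9, so Echo commits to Z. Subgame-perfect outcome: (Heavy, Z) with payoffs (8, 9).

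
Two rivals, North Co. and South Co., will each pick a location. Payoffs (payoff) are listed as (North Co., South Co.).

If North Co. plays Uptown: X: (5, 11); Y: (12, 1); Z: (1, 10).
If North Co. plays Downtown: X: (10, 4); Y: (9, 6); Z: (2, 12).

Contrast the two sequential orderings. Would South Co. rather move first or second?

If North Co. leads: South Co.'s best replies are Uptown→X, Downtown→Z; North Co.'s induced payoffs 5, 2; outcome (Uptown, X), payoffs (5, 11).
If South Co. leads: North Co.'s best replies are X→Downtown, Y→Uptown, Z→Downtown; South Co.'s induced payoffs 4, 1, 12; outcome (Downtown, Z), payoffs (2, 12).
South Co. gets 12 moving first and 11 moving second, so South Co. prefers to move first.

first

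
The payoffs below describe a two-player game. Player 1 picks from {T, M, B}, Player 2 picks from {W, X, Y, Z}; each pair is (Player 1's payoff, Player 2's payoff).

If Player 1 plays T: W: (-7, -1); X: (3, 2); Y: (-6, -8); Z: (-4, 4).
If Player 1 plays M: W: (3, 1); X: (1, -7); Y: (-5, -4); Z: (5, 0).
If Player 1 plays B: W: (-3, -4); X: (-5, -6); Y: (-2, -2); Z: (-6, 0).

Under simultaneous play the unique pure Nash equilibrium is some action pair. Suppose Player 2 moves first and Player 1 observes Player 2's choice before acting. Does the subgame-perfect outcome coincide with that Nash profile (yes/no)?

Player 1 best-responds to each possible Player 2 move:
- W: Player 1 compares -7, 3, -3 and picks M; Player 2 would get 1.
- X: Player 1 compares 3, 1, -5 and picks T; Player 2 would get 2.
- Y: Player 1 compares -6, -5, -2 and picks B; Player 2 would get -2.
- Z: Player 1 compares -4, 5, -6 and picks M; Player 2 would get 0.
Player 2's induced payoffs are 1, 2, -2, 0, so Player 2 commits to X. Subgame-perfect outcome: (T, X) with payoffs (3, 2).
Now find the simultaneous Nash equilibrium.
Player 1's best replies: W→M; X→T; Y→B; Z→M.
Player 2's best replies: T→Z; M→W; B→Z.
The unique mutual best reply is (M, W), giving (3, 1).
Sequential outcome (T, X) differs from the Nash profile (M, W).

no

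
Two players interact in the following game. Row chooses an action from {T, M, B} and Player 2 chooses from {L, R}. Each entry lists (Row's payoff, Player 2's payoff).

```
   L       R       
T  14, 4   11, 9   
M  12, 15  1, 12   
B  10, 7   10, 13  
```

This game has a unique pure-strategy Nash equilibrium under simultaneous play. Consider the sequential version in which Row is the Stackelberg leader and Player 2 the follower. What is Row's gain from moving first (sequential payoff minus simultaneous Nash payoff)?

1

Backward induction with Row moving first.
- T → Player 2 plays R (best of 4, 9); Row gets 11.
- M → Player 2 plays L (best of 15, 12); Row gets 12.
- B → Player 2 plays R (best of 7, 13); Row gets 10.
Row's induced payoffs are 11, 12, 10, so Row commits to M. Subgame-perfect outcome: (M, L) with payoffs (12, 15).
For the simultaneous game, intersect best replies.
Row's best replies: L→T; R→T.
Player 2's best replies: T→R; M→L; B→R.
The unique mutual best reply is (T, R), giving (11, 9).
Row's commitment gain: 12 − 11 = 1.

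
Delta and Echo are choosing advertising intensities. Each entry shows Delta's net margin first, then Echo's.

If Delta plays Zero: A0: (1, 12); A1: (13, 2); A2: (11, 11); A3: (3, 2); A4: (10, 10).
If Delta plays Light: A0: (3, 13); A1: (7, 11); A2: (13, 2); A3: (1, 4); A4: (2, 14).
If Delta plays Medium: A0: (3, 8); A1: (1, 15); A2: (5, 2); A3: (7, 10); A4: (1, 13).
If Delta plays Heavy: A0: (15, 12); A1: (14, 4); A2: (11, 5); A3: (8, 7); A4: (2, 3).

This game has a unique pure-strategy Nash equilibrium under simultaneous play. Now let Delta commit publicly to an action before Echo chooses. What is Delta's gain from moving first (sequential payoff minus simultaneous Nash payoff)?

0

Work backward from Echo's decision.
- Zero: BR = A0, leader payoff 1.
- Light: BR = A4, leader payoff 2.
- Medium: BR = A1, leader payoff 1.
- Heavy: BR = A0, leader payoff 15.
Maximizing over 1, 2, 1, 15, Delta chooses Heavy. Subgame-perfect outcome: (Heavy, A0) with payoffs (15, 12).
Under simultaneous play:
Delta's best replies: A0→Heavy; A1→Heavy; A2→Light; A3→Heavy; A4→Zero.
Echo's best replies: Zero→A0; Light→A4; Medium→A1; Heavy→A0.
Only (Heavy, A0) has each player best-responding; Nash payoffs (15, 12).
Delta's commitment gain: 15 − 15 = 0.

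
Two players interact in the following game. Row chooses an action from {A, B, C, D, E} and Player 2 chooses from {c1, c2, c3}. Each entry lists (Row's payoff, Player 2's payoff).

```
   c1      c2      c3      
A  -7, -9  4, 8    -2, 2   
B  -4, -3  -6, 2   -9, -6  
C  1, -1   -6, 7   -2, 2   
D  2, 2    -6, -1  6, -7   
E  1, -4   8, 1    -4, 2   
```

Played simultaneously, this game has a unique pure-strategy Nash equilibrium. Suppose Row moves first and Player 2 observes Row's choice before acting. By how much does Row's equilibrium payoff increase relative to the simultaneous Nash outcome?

Work backward from Player 2's decision.
- A → Player 2 plays c2 (best of -9, 8, 2); Row gets 4.
- B → Player 2 plays c2 (best of -3, 2, -6); Row gets -6.
- C → Player 2 plays c2 (best of -1, 7, 2); Row gets -6.
- D → Player 2 plays c1 (best of 2, -1, -7); Row gets 2.
- E → Player 2 plays c3 (best of -4, 1, 2); Row gets -4.
Among 4, -6, -6, 2, -4, the best is 4 at A. Subgame-perfect outcome: (A, c2) with payoffs (4, 8).
Under simultaneous play:
Row's best replies: c1→D; c2→E; c3→D.
Player 2's best replies: A→c2; B→c2; C→c2; D→c1; E→c3.
The unique mutual best reply is (D, c1), giving (2, 2).
Row's commitment gain: 4 − 2 = 2.

2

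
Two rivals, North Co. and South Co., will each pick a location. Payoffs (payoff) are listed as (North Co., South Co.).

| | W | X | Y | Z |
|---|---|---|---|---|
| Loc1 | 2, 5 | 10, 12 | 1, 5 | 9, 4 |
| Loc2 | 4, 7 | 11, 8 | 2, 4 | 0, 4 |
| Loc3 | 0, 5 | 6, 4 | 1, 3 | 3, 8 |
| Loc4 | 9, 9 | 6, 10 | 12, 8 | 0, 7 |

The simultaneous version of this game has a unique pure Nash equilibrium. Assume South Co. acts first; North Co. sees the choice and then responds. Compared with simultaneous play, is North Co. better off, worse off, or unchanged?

Work backward from North Co.'s decision.
- W: North Co. compares 2, 4, 0, 9 and picks Loc4; South Co. would get 9.
- X: North Co. compares 10, 11, 6, 6 and picks Loc2; South Co. would get 8.
- Y: North Co. compares 1, 2, 1, 12 and picks Loc4; South Co. would get 8.
- Z: North Co. compares 9, 0, 3, 0 and picks Loc1; South Co. would get 4.
South Co.'s induced payoffs are 9, 8, 8, 4, so South Co. commits to W. Subgame-perfect outcome: (Loc4, W) with payoffs (9, 9).
Now find the simultaneous Nash equilibrium.
North Co.'s best replies: W→Loc4; X→Loc2; Y→Loc4; Z→Loc1.
South Co.'s best replies: Loc1→X; Loc2→X; Loc3→Z; Loc4→X.
The unique mutual best reply is (Loc2, X), giving (11, 8).
North Co. earns 9 sequentially versus 11 at the Nash outcome: worse off.

worse off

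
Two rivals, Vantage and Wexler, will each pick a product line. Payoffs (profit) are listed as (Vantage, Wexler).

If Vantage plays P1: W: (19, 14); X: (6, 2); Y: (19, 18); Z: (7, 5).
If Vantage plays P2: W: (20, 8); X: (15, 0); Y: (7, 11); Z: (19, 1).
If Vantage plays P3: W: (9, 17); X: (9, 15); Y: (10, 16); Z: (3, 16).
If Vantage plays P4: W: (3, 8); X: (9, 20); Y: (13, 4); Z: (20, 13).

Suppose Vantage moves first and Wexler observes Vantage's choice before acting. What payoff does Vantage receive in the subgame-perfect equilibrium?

Backward induction with Vantage moving first.
- P1: BR = Y, leader payoff 19.
- P2: BR = Y, leader payoff 7.
- P3: BR = W, leader payoff 9.
- P4: BR = X, leader payoff 9.
Vantage's induced payoffs are 19, 7, 9, 9, so Vantage commits to P1. Subgame-perfect outcome: (P1, Y) with payoffs (19, 18).

19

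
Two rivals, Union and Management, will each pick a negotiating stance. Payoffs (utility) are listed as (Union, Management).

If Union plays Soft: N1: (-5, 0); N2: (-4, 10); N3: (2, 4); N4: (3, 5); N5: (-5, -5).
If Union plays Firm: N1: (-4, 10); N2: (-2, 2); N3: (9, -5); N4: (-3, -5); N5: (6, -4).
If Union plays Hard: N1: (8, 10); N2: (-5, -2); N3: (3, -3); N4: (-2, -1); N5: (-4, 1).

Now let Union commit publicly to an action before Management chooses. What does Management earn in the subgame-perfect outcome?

Management best-responds to each possible Union move:
- Soft: Management compares 0, 10, 4, 5, -5 and picks N2; Union would get -4.
- Firm: Management compares 10, 2, -5, -5, -4 and picks N1; Union would get -4.
- Hard: Management compares 10, -2, -3, -1, 1 and picks N1; Union would get 8.
Among -4, -4, 8, the best is 8 at Hard. Subgame-perfect outcome: (Hard, N1) with payoffs (8, 10).

10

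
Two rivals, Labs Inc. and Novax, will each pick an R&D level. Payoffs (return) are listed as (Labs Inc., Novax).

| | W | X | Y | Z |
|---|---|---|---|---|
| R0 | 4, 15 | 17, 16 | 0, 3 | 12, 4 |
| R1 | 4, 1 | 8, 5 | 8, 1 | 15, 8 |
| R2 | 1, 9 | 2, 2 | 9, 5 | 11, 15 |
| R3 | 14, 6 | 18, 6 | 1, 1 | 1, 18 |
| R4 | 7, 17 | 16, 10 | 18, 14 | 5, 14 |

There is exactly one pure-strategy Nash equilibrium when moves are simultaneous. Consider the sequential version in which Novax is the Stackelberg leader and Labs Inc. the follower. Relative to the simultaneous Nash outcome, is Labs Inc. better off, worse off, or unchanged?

better off

Backward induction with Novax moving first.
- W: Labs Inc. compares 4, 4, 1, 14, 7 and picks R3; Novax would get 6.
- X: Labs Inc. compares 17, 8, 2, 18, 16 and picks R3; Novax would get 6.
- Y: Labs Inc. compares 0, 8, 9, 1, 18 and picks R4; Novax would get 14.
- Z: Labs Inc. compares 12, 15, 11, 1, 5 and picks R1; Novax would get 8.
Novax's induced payoffs are 6, 6, 14, 8, so Novax commits to Y. Subgame-perfect outcome: (R4, Y) with payoffs (18, 14).
Now find the simultaneous Nash equilibrium.
Labs Inc.'s best replies: W→R3; X→R3; Y→R4; Z→R1.
Novax's best replies: R0→X; R1→Z; R2→Z; R3→Z; R4→W.
The unique mutual best reply is (R1, Z), giving (15, 8).
Labs Inc. earns 18 sequentially versus 15 at the Nash outcome: better off.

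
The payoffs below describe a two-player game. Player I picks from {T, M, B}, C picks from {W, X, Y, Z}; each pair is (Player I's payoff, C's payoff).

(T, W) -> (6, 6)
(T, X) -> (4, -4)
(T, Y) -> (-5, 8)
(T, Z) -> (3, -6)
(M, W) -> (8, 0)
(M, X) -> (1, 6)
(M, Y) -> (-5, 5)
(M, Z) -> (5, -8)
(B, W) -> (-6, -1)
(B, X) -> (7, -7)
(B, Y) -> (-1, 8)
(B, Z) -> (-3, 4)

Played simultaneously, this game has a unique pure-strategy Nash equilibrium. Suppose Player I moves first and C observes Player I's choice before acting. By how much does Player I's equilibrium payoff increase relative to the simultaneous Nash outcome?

Solve by backward induction (Player I leads).
- T: C compares 6, -4, 8, -6 and picks Y; Player I would get -5.
- M: C compares 0, 6, 5, -8 and picks X; Player I would get 1.
- B: C compares -1, -7, 8, 4 and picks Y; Player I would get -1.
Among -5, 1, -1, the best is 1 at M. Subgame-perfect outcome: (M, X) with payoffs (1, 6).
For the simultaneous game, intersect best replies.
Player I's best replies: W→M; X→B; Y→B; Z→M.
C's best replies: T→Y; M→X; B→Y.
Only (B, Y) has each player best-responding; Nash payoffs (-1, 8).
Player I's commitment gain: 1 − -1 = 2.

2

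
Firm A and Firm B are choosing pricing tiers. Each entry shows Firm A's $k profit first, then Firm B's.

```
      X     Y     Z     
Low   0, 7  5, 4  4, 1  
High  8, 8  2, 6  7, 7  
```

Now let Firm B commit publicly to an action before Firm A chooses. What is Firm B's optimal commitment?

X

Backward induction with Firm B moving first.
- X: Firm A compares 0, 8 and picks High; Firm B would get 8.
- Y: Firm A compares 5, 2 and picks Low; Firm B would get 4.
- Z: Firm A compares 4, 7 and picks High; Firm B would get 7.
Firm B's induced payoffs are 8, 4, 7, so Firm B commits to X. Subgame-perfect outcome: (High, X) with payoffs (8, 8).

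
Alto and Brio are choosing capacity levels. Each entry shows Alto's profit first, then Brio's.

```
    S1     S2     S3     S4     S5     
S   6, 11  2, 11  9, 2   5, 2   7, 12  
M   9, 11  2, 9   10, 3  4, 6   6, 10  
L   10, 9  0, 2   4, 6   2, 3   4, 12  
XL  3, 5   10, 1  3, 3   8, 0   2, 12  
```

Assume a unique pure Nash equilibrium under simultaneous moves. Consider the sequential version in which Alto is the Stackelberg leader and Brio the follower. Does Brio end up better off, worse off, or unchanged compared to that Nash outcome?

worse off

Work backward from Brio's decision.
- S → Brio plays S5 (best of 11, 11, 2, 2, 12); Alto gets 7.
- M → Brio plays S1 (best of 11, 9, 3, 6, 10); Alto gets 9.
- L → Brio plays S5 (best of 9, 2, 6, 3, 12); Alto gets 4.
- XL → Brio plays S5 (best of 5, 1, 3, 0, 12); Alto gets 2.
Maximizing over 7, 9, 4, 2, Alto chooses M. Subgame-perfect outcome: (M, S1) with payoffs (9, 11).
Under simultaneous play:
Alto's best replies: S1→L; S2→XL; S3→M; S4→XL; S5→S.
Brio's best replies: S→S5; M→S1; L→S5; XL→S5.
The unique mutual best reply is (S, S5), giving (7, 12).
Brio earns 11 sequentially versus 12 at the Nash outcome: worse off.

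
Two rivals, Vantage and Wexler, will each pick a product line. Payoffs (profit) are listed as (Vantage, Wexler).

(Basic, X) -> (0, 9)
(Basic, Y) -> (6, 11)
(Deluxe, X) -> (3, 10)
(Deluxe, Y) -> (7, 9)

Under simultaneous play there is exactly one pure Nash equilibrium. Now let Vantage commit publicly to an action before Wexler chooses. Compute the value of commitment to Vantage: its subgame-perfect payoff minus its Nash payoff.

3

Solve by backward induction (Vantage leads).
- Basic → Wexler plays Y (best of 9, 11); Vantage gets 6.
- Deluxe → Wexler plays X (best of 10, 9); Vantage gets 3.
Among 6, 3, the best is 6 at Basic. Subgame-perfect outcome: (Basic, Y) with payoffs (6, 11).
Now find the simultaneous Nash equilibrium.
Vantage's best replies: X→Deluxe; Y→Deluxe.
Wexler's best replies: Basic→Y; Deluxe→X.
Only (Deluxe, X) has each player best-responding; Nash payoffs (3, 10).
Vantage's commitment gain: 6 − 3 = 3.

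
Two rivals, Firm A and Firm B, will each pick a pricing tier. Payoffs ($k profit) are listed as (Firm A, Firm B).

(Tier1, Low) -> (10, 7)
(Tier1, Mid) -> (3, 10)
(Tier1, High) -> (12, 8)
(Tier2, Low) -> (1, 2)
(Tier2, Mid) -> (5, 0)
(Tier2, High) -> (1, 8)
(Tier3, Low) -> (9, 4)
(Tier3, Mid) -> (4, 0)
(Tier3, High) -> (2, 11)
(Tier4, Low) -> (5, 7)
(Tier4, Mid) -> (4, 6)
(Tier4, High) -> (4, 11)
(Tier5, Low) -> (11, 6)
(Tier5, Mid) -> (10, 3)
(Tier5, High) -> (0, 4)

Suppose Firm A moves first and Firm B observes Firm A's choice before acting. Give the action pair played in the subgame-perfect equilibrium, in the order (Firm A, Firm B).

Work backward from Firm B's decision.
- Tier1: Firm B compares 7, 10, 8 and picks Mid; Firm A would get 3.
- Tier2: Firm B compares 2, 0, 8 and picks High; Firm A would get 1.
- Tier3: Firm B compares 4, 0, 11 and picks High; Firm A would get 2.
- Tier4: Firm B compares 7, 6, 11 and picks High; Firm A would get 4.
- Tier5: Firm B compares 6, 3, 4 and picks Low; Firm A would get 11.
Among 3, 1, 2, 4, 11, the best is 11 at Tier5. Subgame-perfect outcome: (Tier5, Low) with payoffs (11, 6).

(Tier5, Low)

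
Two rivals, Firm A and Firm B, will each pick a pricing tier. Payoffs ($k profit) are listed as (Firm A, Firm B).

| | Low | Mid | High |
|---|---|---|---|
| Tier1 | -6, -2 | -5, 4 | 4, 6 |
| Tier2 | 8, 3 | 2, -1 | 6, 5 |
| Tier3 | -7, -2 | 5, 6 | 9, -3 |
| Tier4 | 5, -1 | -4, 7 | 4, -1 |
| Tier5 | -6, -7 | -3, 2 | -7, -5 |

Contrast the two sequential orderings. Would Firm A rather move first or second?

first

If Firm A leads: Firm B's best replies are Tier1→High, Tier2→High, Tier3→Mid, Tier4→Mid, Tier5→Mid; Firm A's induced payoffs 4, 6, 5, -4, -3; outcome (Tier2, High), payoffs (6, 5).
If Firm B leads: Firm A's best replies are Low→Tier2, Mid→Tier3, High→Tier3; Firm B's induced payoffs 3, 6, -3; outcome (Tier3, Mid), payoffs (5, 6).
Firm A gets 6 moving first and 5 moving second, so Firm A prefers to move first.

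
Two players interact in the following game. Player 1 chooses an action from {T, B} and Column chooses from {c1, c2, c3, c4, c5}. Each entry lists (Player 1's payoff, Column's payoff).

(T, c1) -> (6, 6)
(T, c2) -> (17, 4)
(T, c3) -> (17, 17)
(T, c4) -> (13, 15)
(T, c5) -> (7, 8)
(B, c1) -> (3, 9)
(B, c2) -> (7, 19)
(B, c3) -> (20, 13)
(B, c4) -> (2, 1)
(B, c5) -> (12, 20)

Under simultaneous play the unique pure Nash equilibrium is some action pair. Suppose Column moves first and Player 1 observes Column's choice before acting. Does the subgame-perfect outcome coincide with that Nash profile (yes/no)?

Solve by backward induction (Column leads).
- c1 → Player 1 plays T (best of 6, 3); Column gets 6.
- c2 → Player 1 plays T (best of 17, 7); Column gets 4.
- c3 → Player 1 plays B (best of 17, 20); Column gets 13.
- c4 → Player 1 plays T (best of 13, 2); Column gets 15.
- c5 → Player 1 plays B (best of 7, 12); Column gets 20.
Maximizing over 6, 4, 13, 15, 20, Column chooses c5. Subgame-perfect outcome: (B, c5) with payoffs (12, 20).
For the simultaneous game, intersect best replies.
Player 1's best replies: c1→T; c2→T; c3→B; c4→T; c5→B.
Column's best replies: T→c3; B→c5.
The unique mutual best reply is (B, c5), giving (12, 20).
Sequential outcome (B, c5) coincides with the Nash profile (B, c5).

yes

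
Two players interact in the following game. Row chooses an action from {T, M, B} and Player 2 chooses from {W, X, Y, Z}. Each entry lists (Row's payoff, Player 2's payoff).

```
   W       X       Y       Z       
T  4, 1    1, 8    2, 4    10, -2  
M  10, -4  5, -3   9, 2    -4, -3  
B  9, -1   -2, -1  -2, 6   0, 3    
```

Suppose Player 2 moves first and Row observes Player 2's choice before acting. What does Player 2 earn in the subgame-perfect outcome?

Solve by backward induction (Player 2 leads).
- W → Row plays M (best of 4, 10, 9); Player 2 gets -4.
- X → Row plays M (best of 1, 5, -2); Player 2 gets -3.
- Y → Row plays M (best of 2, 9, -2); Player 2 gets 2.
- Z → Row plays T (best of 10, -4, 0); Player 2 gets -2.
Player 2's induced payoffs are -4, -3, 2, -2, so Player 2 commits to Y. Subgame-perfect outcome: (M, Y) with payoffs (9, 2).

2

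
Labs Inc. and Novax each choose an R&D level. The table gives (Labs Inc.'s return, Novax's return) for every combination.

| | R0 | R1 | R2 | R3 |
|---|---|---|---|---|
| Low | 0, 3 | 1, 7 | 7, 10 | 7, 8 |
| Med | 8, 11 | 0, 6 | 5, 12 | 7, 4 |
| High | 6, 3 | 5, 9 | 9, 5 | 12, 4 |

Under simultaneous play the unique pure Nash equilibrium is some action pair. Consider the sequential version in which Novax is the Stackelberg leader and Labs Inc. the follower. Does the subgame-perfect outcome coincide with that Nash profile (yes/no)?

Labs Inc. best-responds to each possible Novax move:
- R0: BR = Med, leader payoff 11.
- R1: BR = High, leader payoff 9.
- R2: BR = High, leader payoff 5.
- R3: BR = High, leader payoff 4.
Among 11, 9, 5, 4, the best is 11 at R0. Subgame-perfect outcome: (Med, R0) with payoffs (8, 11).
Under simultaneous play:
Labs Inc.'s best replies: R0→Med; R1→High; R2→High; R3→High.
Novax's best replies: Low→R2; Med→R2; High→R1.
The unique mutual best reply is (High, R1), giving (5, 9).
Sequential outcome (Med, R0) differs from the Nash profile (High, R1).

no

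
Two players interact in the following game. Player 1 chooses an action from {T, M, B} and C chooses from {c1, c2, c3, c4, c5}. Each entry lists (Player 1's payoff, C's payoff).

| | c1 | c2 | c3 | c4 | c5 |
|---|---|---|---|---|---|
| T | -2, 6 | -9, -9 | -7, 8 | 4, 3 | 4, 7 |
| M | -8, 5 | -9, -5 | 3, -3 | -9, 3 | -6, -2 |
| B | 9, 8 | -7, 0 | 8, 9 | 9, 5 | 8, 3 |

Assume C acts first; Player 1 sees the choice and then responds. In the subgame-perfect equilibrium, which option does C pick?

c3

Player 1 best-responds to each possible C move:
- c1 → Player 1 plays B (best of -2, -8, 9); C gets 8.
- c2 → Player 1 plays B (best of -9, -9, -7); C gets 0.
- c3 → Player 1 plays B (best of -7, 3, 8); C gets 9.
- c4 → Player 1 plays B (best of 4, -9, 9); C gets 5.
- c5 → Player 1 plays B (best of 4, -6, 8); C gets 3.
C's induced payoffs are 8, 0, 9, 5, 3, so C commits to c3. Subgame-perfect outcome: (B, c3) with payoffs (8, 9).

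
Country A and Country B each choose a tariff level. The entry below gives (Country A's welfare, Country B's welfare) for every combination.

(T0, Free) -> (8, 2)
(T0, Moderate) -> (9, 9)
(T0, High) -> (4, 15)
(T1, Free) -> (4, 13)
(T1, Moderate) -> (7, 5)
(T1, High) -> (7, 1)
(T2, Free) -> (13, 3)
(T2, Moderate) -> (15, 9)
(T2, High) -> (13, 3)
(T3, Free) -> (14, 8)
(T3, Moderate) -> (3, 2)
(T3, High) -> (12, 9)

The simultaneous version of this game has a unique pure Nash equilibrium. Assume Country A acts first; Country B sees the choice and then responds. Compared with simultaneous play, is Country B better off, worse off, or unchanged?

unchanged

Work backward from Country B's decision.
- T0: Country B compares 2, 9, 15 and picks High; Country A would get 4.
- T1: Country B compares 13, 5, 1 and picks Free; Country A would get 4.
- T2: Country B compares 3, 9, 3 and picks Moderate; Country A would get 15.
- T3: Country B compares 8, 2, 9 and picks High; Country A would get 12.
Among 4, 4, 15, 12, the best is 15 at T2. Subgame-perfect outcome: (T2, Moderate) with payoffs (15, 9).
Under simultaneous play:
Country A's best replies: Free→T3; Moderate→T2; High→T2.
Country B's best replies: T0→High; T1→Free; T2→Moderate; T3→High.
Only (T2, Moderate) has each player best-responding; Nash payoffs (15, 9).
Country B earns 9 sequentially versus 9 at the Nash outcome: unchanged.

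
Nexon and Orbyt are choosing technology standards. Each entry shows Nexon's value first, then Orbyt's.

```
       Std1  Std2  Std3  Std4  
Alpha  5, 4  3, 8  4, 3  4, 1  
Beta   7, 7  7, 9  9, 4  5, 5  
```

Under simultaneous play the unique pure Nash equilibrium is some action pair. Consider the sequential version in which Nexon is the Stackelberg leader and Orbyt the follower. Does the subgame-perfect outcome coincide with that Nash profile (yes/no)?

yes

Solve by backward induction (Nexon leads).
- Alpha: BR = Std2, leader payoff 3.
- Beta: BR = Std2, leader payoff 7.
Maximizing over 3, 7, Nexon chooses Beta. Subgame-perfect outcome: (Beta, Std2) with payoffs (7, 9).
Now find the simultaneous Nash equilibrium.
Nexon's best replies: Std1→Beta; Std2→Beta; Std3→Beta; Std4→Beta.
Orbyt's best replies: Alpha→Std2; Beta→Std2.
The unique mutual best reply is (Beta, Std2), giving (7, 9).
Sequential outcome (Beta, Std2) coincides with the Nash profile (Beta, Std2).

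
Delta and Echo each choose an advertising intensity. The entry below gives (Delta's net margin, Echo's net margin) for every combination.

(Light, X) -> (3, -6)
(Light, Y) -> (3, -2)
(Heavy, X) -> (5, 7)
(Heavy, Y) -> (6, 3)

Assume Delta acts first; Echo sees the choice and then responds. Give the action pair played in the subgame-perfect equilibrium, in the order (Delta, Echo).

Work backward from Echo's decision.
- Light: BR = Y, leader payoff 3.
- Heavy: BR = X, leader payoff 5.
Maximizing over 3, 5, Delta chooses Heavy. Subgame-perfect outcome: (Heavy, X) with payoffs (5, 7).

(Heavy, X)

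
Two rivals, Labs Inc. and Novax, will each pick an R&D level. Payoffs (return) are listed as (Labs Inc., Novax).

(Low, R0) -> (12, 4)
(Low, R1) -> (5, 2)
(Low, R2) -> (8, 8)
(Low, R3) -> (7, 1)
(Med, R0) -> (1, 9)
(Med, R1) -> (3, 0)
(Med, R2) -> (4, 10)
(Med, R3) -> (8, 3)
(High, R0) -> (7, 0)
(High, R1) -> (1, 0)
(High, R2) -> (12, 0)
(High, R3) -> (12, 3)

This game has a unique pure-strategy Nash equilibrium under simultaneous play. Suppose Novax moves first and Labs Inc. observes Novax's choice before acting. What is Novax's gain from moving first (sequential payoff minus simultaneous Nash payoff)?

1

Backward induction with Novax moving first.
- R0: BR = Low, leader payoff 4.
- R1: BR = Low, leader payoff 2.
- R2: BR = High, leader payoff 0.
- R3: BR = High, leader payoff 3.
Among 4, 2, 0, 3, the best is 4 at R0. Subgame-perfect outcome: (Low, R0) with payoffs (12, 4).
Under simultaneous play:
Labs Inc.'s best replies: R0→Low; R1→Low; R2→High; R3→High.
Novax's best replies: Low→R2; Med→R2; High→R3.
Only (High, R3) has each player best-responding; Nash payoffs (12, 3).
Novax's commitment gain: 4 − 3 = 1.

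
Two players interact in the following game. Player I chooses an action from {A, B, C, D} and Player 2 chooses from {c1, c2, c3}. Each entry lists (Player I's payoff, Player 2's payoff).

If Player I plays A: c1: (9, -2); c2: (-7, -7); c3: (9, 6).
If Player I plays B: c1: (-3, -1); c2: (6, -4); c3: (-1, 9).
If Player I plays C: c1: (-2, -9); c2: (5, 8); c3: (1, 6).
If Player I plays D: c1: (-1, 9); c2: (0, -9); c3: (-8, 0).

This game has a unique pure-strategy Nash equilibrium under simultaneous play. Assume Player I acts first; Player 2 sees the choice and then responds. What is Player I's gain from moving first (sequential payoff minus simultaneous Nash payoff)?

0

Work backward from Player 2's decision.
- A: BR = c3, leader payoff 9.
- B: BR = c3, leader payoff -1.
- C: BR = c2, leader payoff 5.
- D: BR = c1, leader payoff -1.
Among 9, -1, 5, -1, the best is 9 at A. Subgame-perfect outcome: (A, c3) with payoffs (9, 6).
For the simultaneous game, intersect best replies.
Player I's best replies: c1→A; c2→B; c3→A.
Player 2's best replies: A→c3; B→c3; C→c2; D→c1.
The unique mutual best reply is (A, c3), giving (9, 6).
Player I's commitment gain: 9 − 9 = 0.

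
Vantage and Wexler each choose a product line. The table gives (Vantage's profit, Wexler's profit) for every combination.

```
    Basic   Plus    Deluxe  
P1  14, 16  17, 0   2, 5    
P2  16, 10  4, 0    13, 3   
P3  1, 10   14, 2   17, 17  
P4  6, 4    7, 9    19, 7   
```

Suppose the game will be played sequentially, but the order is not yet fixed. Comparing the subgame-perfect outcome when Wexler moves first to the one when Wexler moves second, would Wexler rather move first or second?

second

If Vantage leads: Wexler's best replies are P1→Basic, P2→Basic, P3→Deluxe, P4→Plus; Vantage's induced payoffs 14, 16, 17, 7; outcome (P3, Deluxe), payoffs (17, 17).
If Wexler leads: Vantage's best replies are Basic→P2, Plus→P1, Deluxe→P4; Wexler's induced payoffs 10, 0, 7; outcome (P2, Basic), payoffs (16, 10).
Wexler gets 10 moving first and 17 moving second, so Wexler prefers to move second.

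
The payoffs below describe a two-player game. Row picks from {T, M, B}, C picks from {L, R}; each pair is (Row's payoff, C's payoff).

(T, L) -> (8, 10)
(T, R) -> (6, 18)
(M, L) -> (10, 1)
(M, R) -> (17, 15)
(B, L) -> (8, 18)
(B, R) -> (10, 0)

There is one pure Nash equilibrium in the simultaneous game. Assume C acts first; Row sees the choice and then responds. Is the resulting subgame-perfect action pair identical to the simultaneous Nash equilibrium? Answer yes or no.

yes

Work backward from Row's decision.
- L: BR = M, leader payoff 1.
- R: BR = M, leader payoff 15.
C's induced payoffs are 1, 15, so C commits to R. Subgame-perfect outcome: (M, R) with payoffs (17, 15).
For the simultaneous game, intersect best replies.
Row's best replies: L→M; R→M.
C's best replies: T→R; M→R; B→L.
The unique mutual best reply is (M, R), giving (17, 15).
Sequential outcome (M, R) coincides with the Nash profile (M, R).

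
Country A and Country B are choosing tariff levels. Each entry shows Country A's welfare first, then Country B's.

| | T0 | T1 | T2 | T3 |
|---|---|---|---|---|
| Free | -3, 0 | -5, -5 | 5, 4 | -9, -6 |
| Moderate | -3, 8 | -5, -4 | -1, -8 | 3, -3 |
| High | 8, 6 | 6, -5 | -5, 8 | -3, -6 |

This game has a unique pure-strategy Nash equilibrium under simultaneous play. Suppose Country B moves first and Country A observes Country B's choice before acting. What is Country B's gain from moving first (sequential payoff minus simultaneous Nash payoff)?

2

Solve by backward induction (Country B leads).
- T0: BR = High, leader payoff 6.
- T1: BR = High, leader payoff -5.
- T2: BR = Free, leader payoff 4.
- T3: BR = Moderate, leader payoff -3.
Maximizing over 6, -5, 4, -3, Country B chooses T0. Subgame-perfect outcome: (High, T0) with payoffs (8, 6).
Now find the simultaneous Nash equilibrium.
Country A's best replies: T0→High; T1→High; T2→Free; T3→Moderate.
Country B's best replies: Free→T2; Moderate→T0; High→T2.
The unique mutual best reply is (Free, T2), giving (5, 4).
Country B's commitment gain: 6 − 4 = 2.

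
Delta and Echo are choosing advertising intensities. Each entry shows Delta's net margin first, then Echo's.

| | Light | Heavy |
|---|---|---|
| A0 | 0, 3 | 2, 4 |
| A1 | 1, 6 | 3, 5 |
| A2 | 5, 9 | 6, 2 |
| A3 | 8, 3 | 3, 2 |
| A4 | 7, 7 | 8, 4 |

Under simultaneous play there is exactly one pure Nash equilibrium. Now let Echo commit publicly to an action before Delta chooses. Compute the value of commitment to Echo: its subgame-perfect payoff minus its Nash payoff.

1

Delta best-responds to each possible Echo move:
- Light: Delta compares 0, 1, 5, 8, 7 and picks A3; Echo would get 3.
- Heavy: Delta compares 2, 3, 6, 3, 8 and picks A4; Echo would get 4.
Among 3, 4, the best is 4 at Heavy. Subgame-perfect outcome: (A4, Heavy) with payoffs (8, 4).
Now find the simultaneous Nash equilibrium.
Delta's best replies: Light→A3; Heavy→A4.
Echo's best replies: A0→Heavy; A1→Light; A2→Light; A3→Light; A4→Light.
The unique mutual best reply is (A3, Light), giving (8, 3).
Echo's commitment gain: 4 − 3 = 1.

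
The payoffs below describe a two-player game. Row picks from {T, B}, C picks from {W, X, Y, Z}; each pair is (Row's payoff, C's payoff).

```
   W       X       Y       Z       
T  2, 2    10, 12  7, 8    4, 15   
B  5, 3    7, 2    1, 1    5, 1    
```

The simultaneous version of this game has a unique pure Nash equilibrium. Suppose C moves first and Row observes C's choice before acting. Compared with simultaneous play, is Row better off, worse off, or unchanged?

Work backward from Row's decision.
- W → Row plays B (best of 2, 5); C gets 3.
- X → Row plays T (best of 10, 7); C gets 12.
- Y → Row plays T (best of 7, 1); C gets 8.
- Z → Row plays B (best of 4, 5); C gets 1.
C's induced payoffs are 3, 12, 8, 1, so C commits to X. Subgame-perfect outcome: (T, X) with payoffs (10, 12).
Now find the simultaneous Nash equilibrium.
Row's best replies: W→B; X→T; Y→T; Z→B.
C's best replies: T→Z; B→W.
The unique mutual best reply is (B, W), giving (5, 3).
Row earns 10 sequentially versus 5 at the Nash outcome: better off.

better off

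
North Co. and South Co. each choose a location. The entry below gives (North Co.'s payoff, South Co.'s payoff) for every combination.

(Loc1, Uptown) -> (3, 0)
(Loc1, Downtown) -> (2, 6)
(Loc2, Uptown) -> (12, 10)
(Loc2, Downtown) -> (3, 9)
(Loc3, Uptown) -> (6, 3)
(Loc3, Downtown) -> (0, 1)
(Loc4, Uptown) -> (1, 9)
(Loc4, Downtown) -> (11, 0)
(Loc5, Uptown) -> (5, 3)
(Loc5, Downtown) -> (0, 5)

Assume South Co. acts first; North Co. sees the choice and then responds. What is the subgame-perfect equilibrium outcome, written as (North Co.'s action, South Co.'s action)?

North Co. best-responds to each possible South Co. move:
- Uptown: North Co. compares 3, 12, 6, 1, 5 and picks Loc2; South Co. would get 10.
- Downtown: North Co. compares 2, 3, 0, 11, 0 and picks Loc4; South Co. would get 0.
South Co.'s induced payoffs are 10, 0, so South Co. commits to Uptown. Subgame-perfect outcome: (Loc2, Uptown) with payoffs (12, 10).

(Loc2, Uptown)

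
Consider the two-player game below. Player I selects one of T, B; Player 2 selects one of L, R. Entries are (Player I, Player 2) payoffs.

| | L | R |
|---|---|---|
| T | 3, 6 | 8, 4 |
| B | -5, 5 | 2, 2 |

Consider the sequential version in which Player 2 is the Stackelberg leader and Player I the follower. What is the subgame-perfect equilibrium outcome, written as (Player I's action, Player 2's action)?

(T, L)

Player I best-responds to each possible Player 2 move:
- L: Player I compares 3, -5 and picks T; Player 2 would get 6.
- R: Player I compares 8, 2 and picks T; Player 2 would get 4.
Among 6, 4, the best is 6 at L. Subgame-perfect outcome: (T, L) with payoffs (3, 6).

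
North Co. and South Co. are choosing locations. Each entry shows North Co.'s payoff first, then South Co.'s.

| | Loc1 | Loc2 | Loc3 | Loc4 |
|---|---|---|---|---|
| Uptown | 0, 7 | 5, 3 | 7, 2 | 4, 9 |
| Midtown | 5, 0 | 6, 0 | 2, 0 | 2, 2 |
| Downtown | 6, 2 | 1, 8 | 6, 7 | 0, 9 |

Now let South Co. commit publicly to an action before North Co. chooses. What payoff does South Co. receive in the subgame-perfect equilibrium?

9

Solve by backward induction (South Co. leads).
- Loc1 → North Co. plays Downtown (best of 0, 5, 6); South Co. gets 2.
- Loc2 → North Co. plays Midtown (best of 5, 6, 1); South Co. gets 0.
- Loc3 → North Co. plays Uptown (best of 7, 2, 6); South Co. gets 2.
- Loc4 → North Co. plays Uptown (best of 4, 2, 0); South Co. gets 9.
Maximizing over 2, 0, 2, 9, South Co. chooses Loc4. Subgame-perfect outcome: (Uptown, Loc4) with payoffs (4, 9).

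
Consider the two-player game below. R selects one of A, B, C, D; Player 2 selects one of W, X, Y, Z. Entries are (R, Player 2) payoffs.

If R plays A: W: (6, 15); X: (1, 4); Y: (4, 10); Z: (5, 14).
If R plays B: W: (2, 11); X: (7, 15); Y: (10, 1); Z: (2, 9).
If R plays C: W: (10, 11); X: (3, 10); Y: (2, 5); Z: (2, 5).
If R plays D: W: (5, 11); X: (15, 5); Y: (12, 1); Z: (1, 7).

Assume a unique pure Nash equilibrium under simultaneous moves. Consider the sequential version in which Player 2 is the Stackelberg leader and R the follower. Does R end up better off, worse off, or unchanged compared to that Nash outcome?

worse off

R best-responds to each possible Player 2 move:
- W: BR = C, leader payoff 11.
- X: BR = D, leader payoff 5.
- Y: BR = D, leader payoff 1.
- Z: BR = A, leader payoff 14.
Player 2's induced payoffs are 11, 5, 1, 14, so Player 2 commits to Z. Subgame-perfect outcome: (A, Z) with payoffs (5, 14).
Now find the simultaneous Nash equilibrium.
R's best replies: W→C; X→D; Y→D; Z→A.
Player 2's best replies: A→W; B→X; C→W; D→W.
Only (C, W) has each player best-responding; Nash payoffs (10, 11).
R earns 5 sequentially versus 10 at the Nash outcome: worse off.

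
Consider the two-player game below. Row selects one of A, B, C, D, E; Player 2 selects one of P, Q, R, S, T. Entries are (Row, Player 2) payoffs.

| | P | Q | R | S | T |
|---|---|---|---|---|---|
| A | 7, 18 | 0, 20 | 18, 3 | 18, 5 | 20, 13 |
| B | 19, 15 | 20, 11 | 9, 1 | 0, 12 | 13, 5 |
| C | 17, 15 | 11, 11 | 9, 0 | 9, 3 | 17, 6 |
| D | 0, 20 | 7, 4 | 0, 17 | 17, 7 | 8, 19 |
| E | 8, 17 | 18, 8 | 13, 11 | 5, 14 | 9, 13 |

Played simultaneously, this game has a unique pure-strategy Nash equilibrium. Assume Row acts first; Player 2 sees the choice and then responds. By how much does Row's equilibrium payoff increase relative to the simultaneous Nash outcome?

0

Work backward from Player 2's decision.
- A: Player 2 compares 18, 20, 3, 5, 13 and picks Q; Row would get 0.
- B: Player 2 compares 15, 11, 1, 12, 5 and picks P; Row would get 19.
- C: Player 2 compares 15, 11, 0, 3, 6 and picks P; Row would get 17.
- D: Player 2 compares 20, 4, 17, 7, 19 and picks P; Row would get 0.
- E: Player 2 compares 17, 8, 11, 14, 13 and picks P; Row would get 8.
Row's induced payoffs are 0, 19, 17, 0, 8, so Row commits to B. Subgame-perfect outcome: (B, P) with payoffs (19, 15).
For the simultaneous game, intersect best replies.
Row's best replies: P→B; Q→B; R→A; S→A; T→A.
Player 2's best replies: A→Q; B→P; C→P; D→P; E→P.
The unique mutual best reply is (B, P), giving (19, 15).
Row's commitment gain: 19 − 19 = 0.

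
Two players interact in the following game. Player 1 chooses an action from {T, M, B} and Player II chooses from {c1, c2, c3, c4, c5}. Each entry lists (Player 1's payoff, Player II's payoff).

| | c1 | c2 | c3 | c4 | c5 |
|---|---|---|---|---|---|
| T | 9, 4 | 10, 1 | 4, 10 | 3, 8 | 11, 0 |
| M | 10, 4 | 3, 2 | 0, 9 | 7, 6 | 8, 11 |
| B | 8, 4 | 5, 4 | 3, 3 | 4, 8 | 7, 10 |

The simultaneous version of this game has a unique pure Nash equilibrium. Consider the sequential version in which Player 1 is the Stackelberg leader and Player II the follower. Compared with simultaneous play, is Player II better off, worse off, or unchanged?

Player II best-responds to each possible Player 1 move:
- T → Player II plays c3 (best of 4, 1, 10, 8, 0); Player 1 gets 4.
- M → Player II plays c5 (best of 4, 2, 9, 6, 11); Player 1 gets 8.
- B → Player II plays c5 (best of 4, 4, 3, 8, 10); Player 1 gets 7.
Player 1's induced payoffs are 4, 8, 7, so Player 1 commits to M. Subgame-perfect outcome: (M, c5) with payoffs (8, 11).
Now find the simultaneous Nash equilibrium.
Player 1's best replies: c1→M; c2→T; c3→T; c4→M; c5→T.
Player II's best replies: T→c3; M→c5; B→c5.
Only (T, c3) has each player best-responding; Nash payoffs (4, 10).
Player II earns 11 sequentially versus 10 at the Nash outcome: better off.

better off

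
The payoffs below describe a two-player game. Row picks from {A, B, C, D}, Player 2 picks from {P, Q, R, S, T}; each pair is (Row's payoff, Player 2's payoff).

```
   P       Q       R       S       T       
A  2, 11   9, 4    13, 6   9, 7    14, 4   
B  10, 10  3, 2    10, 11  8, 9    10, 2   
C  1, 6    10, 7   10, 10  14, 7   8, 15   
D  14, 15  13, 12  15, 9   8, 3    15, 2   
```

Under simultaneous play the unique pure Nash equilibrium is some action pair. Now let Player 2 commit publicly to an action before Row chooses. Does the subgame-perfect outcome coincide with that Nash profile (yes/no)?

Solve by backward induction (Player 2 leads).
- P: BR = D, leader payoff 15.
- Q: BR = D, leader payoff 12.
- R: BR = D, leader payoff 9.
- S: BR = C, leader payoff 7.
- T: BR = D, leader payoff 2.
Maximizing over 15, 12, 9, 7, 2, Player 2 chooses P. Subgame-perfect outcome: (D, P) with payoffs (14, 15).
For the simultaneous game, intersect best replies.
Row's best replies: P→D; Q→D; R→D; S→C; T→D.
Player 2's best replies: A→P; B→R; C→T; D→P.
The unique mutual best reply is (D, P), giving (14, 15).
Sequential outcome (D, P) coincides with the Nash profile (D, P).

yes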